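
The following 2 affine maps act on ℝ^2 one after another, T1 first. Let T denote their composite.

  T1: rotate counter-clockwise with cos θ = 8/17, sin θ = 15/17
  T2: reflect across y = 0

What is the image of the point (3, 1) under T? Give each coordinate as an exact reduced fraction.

T1 rotate counter-clockwise with cos θ = 8/17, sin θ = 15/17: (3, 1) → (9/17, 53/17)
T2 reflect across y = 0: (9/17, 53/17) → (9/17, -53/17)

T(p) = (9/17, -53/17)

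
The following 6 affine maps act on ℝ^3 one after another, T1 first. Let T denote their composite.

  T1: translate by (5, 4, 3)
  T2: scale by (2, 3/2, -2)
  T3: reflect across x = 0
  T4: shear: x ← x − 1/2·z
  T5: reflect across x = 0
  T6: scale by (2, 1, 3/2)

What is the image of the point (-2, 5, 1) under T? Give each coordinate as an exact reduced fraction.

T1 translate by (5, 4, 3): (-2, 5, 1) → (3, 9, 4)
T2 scale by (2, 3/2, -2): (3, 9, 4) → (6, 27/2, -8)
T3 reflect across x = 0: (6, 27/2, -8) → (-6, 27/2, -8)
T4 shear: x ← x − 1/2·z: (-6, 27/2, -8) → (-2, 27/2, -8)
T5 reflect across x = 0: (-2, 27/2, -8) → (2, 27/2, -8)
T6 scale by (2, 1, 3/2): (2, 27/2, -8) → (4, 27/2, -12)

T(p) = (4, 27/2, -12)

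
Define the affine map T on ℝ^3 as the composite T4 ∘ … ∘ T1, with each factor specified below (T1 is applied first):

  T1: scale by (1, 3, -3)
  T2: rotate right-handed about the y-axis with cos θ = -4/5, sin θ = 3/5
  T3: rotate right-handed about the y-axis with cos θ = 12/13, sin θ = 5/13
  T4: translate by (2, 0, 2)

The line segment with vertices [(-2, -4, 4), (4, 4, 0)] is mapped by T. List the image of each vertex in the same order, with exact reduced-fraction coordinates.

T1 scale by (1, 3, -3): (-2, -4, 4) → (-2, -12, -12); (4, 4, 0) → (4, 12, 0)
T2 rotate right-handed about the y-axis with cos θ = -4/5, sin θ = 3/5: (-2, -12, -12) → (-28/5, -12, 54/5); (4, 12, 0) → (-16/5, 12, -12/5)
T3 rotate right-handed about the y-axis with cos θ = 12/13, sin θ = 5/13: (-28/5, -12, 54/5) → (-66/65, -12, 788/65); (-16/5, 12, -12/5) → (-252/65, 12, -64/65)
T4 translate by (2, 0, 2): (-66/65, -12, 788/65) → (64/65, -12, 918/65); (-252/65, 12, -64/65) → (-122/65, 12, 66/65)

image vertices: (64/65, -12, 918/65), (-122/65, 12, 66/65)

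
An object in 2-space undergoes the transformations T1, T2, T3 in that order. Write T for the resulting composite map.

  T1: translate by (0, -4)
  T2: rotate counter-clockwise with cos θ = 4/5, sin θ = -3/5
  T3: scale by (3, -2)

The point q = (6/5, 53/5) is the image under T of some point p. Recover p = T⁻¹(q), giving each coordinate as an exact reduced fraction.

p = (7/2, 0)

T1 = [1 0 0; 0 1 -4; 0 0 1]
T2·T1 = [4/5 3/5 -12/5; -3/5 4/5 -16/5; 0 0 1]
T3·…·T1 = [12/5 9/5 -36/5; 6/5 -8/5 32/5; 0 0 1]
det M = -6; M⁻¹ = [4/15 3/10 0; 1/5 -2/5 4; 0 0 1]
M⁻¹ · (6/5, 53/5)ᵀ = (7/2, 0)ᵀ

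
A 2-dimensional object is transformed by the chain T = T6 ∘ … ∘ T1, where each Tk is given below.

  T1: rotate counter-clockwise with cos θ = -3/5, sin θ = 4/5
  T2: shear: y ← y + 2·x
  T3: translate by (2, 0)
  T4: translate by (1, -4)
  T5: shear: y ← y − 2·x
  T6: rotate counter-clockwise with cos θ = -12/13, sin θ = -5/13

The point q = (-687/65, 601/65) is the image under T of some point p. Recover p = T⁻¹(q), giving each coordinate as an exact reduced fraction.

p = (-4, -1)

T1 = [-3/5 -4/5 0; 4/5 -3/5 0; 0 0 1]
T2·T1 = [-3/5 -4/5 0; -2/5 -11/5 0; 0 0 1]
T3·…·T1 = [-3/5 -4/5 2; -2/5 -11/5 0; 0 0 1]
T4·…·T1 = [-3/5 -4/5 3; -2/5 -11/5 -4; 0 0 1]
T5·…·T1 = [-3/5 -4/5 3; 4/5 -3/5 -10; 0 0 1]
T6·…·T1 = [56/65 33/65 -86/13; -33/65 56/65 105/13; 0 0 1]
det M = 1; M⁻¹ = [56/65 -33/65 49/5; 33/65 56/65 -18/5; 0 0 1]
M⁻¹ · (-687/65, 601/65)ᵀ = (-4, -1)ᵀ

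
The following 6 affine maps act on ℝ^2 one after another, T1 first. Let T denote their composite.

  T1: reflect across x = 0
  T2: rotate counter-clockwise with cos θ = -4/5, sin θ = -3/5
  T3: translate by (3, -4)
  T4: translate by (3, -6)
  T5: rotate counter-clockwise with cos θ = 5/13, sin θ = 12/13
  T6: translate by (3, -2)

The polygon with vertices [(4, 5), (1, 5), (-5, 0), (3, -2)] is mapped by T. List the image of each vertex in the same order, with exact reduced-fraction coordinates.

image vertices: (92/5, 24/5), (1244/65, 123/65), (205/13, -67/13), (771/65, 137/65)

T1 reflect across x = 0: (4, 5) → (-4, 5); (1, 5) → (-1, 5); (-5, 0) → (5, 0); (3, -2) → (-3, -2)
T2 rotate counter-clockwise with cos θ = -4/5, sin θ = -3/5: (-4, 5) → (31/5, -8/5); (-1, 5) → (19/5, -17/5); (5, 0) → (-4, -3); (-3, -2) → (6/5, 17/5)
T3 translate by (3, -4): (31/5, -8/5) → (46/5, -28/5); (19/5, -17/5) → (34/5, -37/5); (-4, -3) → (-1, -7); (6/5, 17/5) → (21/5, -3/5)
T4 translate by (3, -6): (46/5, -28/5) → (61/5, -58/5); (34/5, -37/5) → (49/5, -67/5); (-1, -7) → (2, -13); (21/5, -3/5) → (36/5, -33/5)
T5 rotate counter-clockwise with cos θ = 5/13, sin θ = 12/13: (61/5, -58/5) → (77/5, 34/5); (49/5, -67/5) → (1049/65, 253/65); (2, -13) → (166/13, -41/13); (36/5, -33/5) → (576/65, 267/65)
T6 translate by (3, -2): (77/5, 34/5) → (92/5, 24/5); (1049/65, 253/65) → (1244/65, 123/65); (166/13, -41/13) → (205/13, -67/13); (576/65, 267/65) → (771/65, 137/65)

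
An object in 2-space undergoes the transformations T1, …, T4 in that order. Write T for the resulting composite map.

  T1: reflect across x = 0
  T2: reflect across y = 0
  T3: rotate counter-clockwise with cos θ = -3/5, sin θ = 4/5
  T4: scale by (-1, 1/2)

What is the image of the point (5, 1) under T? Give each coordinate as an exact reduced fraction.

T(p) = (-19/5, -17/10)

T1 reflect across x = 0: (5, 1) → (-5, 1)
T2 reflect across y = 0: (-5, 1) → (-5, -1)
T3 rotate counter-clockwise with cos θ = -3/5, sin θ = 4/5: (-5, -1) → (19/5, -17/5)
T4 scale by (-1, 1/2): (19/5, -17/5) → (-19/5, -17/10)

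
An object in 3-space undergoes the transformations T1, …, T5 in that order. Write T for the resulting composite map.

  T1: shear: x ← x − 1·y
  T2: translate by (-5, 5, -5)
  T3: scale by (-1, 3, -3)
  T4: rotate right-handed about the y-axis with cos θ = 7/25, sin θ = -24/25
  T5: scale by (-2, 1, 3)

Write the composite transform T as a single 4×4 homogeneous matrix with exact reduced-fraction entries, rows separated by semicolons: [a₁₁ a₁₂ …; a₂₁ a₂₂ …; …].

T1 = [1 -1 0 0; 0 1 0 0; 0 0 1 0; 0 0 0 1]
T2·T1 = [1 -1 0 -5; 0 1 0 5; 0 0 1 -5; 0 0 0 1]
T3·…·T1 = [-1 1 0 5; 0 3 0 15; 0 0 -3 15; 0 0 0 1]
T4·…·T1 = [-7/25 7/25 72/25 -13; 0 3 0 15; -24/25 24/25 -21/25 9; 0 0 0 1]
T5·…·T1 = [14/25 -14/25 -144/25 26; 0 3 0 15; -72/25 72/25 -63/25 27; 0 0 0 1]

T = [14/25 -14/25 -144/25 26; 0 3 0 15; -72/25 72/25 -63/25 27; 0 0 0 1]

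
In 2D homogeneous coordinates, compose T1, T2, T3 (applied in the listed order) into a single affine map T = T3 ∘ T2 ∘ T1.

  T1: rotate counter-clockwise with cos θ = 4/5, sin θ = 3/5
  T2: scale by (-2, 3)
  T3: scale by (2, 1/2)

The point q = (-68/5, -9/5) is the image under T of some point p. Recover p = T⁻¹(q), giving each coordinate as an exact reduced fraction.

T1 = [4/5 -3/5 0; 3/5 4/5 0; 0 0 1]
T2·T1 = [-8/5 6/5 0; 9/5 12/5 0; 0 0 1]
T3·…·T1 = [-16/5 12/5 0; 9/10 6/5 0; 0 0 1]
det M = -6; M⁻¹ = [-1/5 2/5 0; 3/20 8/15 0; 0 0 1]
M⁻¹ · (-68/5, -9/5)ᵀ = (2, -3)ᵀ

p = (2, -3)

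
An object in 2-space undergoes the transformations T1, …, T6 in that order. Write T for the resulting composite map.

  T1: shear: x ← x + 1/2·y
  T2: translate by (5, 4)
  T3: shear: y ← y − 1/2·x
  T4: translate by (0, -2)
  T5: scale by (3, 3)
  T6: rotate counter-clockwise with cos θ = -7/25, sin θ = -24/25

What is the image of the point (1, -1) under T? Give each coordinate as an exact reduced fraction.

T(p) = (-483/50, -1437/100)

T1 shear: x ← x + 1/2·y: (1, -1) → (1/2, -1)
T2 translate by (5, 4): (1/2, -1) → (11/2, 3)
T3 shear: y ← y − 1/2·x: (11/2, 3) → (11/2, 1/4)
T4 translate by (0, -2): (11/2, 1/4) → (11/2, -7/4)
T5 scale by (3, 3): (11/2, -7/4) → (33/2, -21/4)
T6 rotate counter-clockwise with cos θ = -7/25, sin θ = -24/25: (33/2, -21/4) → (-483/50, -1437/100)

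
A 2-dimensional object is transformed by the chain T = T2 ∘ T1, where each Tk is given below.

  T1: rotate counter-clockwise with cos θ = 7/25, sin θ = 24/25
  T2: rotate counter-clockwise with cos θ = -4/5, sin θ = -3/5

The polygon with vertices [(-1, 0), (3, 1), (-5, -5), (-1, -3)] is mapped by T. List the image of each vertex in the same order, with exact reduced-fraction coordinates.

T1 rotate counter-clockwise with cos θ = 7/25, sin θ = 24/25: (-1, 0) → (-7/25, -24/25); (3, 1) → (-3/25, 79/25); (-5, -5) → (17/5, -31/5); (-1, -3) → (13/5, -9/5)
T2 rotate counter-clockwise with cos θ = -4/5, sin θ = -3/5: (-7/25, -24/25) → (-44/125, 117/125); (-3/25, 79/25) → (249/125, -307/125); (17/5, -31/5) → (-161/25, 73/25); (13/5, -9/5) → (-79/25, -3/25)

image vertices: (-44/125, 117/125), (249/125, -307/125), (-161/25, 73/25), (-79/25, -3/25)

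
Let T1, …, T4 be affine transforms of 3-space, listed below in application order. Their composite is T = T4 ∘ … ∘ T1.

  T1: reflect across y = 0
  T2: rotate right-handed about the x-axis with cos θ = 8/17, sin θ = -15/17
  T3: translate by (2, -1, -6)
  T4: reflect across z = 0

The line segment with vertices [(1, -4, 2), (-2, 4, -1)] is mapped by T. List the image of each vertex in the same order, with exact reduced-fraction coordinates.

image vertices: (3, 45/17, 146/17), (0, -64/17, 50/17)

T1 reflect across y = 0: (1, -4, 2) → (1, 4, 2); (-2, 4, -1) → (-2, -4, -1)
T2 rotate right-handed about the x-axis with cos θ = 8/17, sin θ = -15/17: (1, 4, 2) → (1, 62/17, -44/17); (-2, -4, -1) → (-2, -47/17, 52/17)
T3 translate by (2, -1, -6): (1, 62/17, -44/17) → (3, 45/17, -146/17); (-2, -47/17, 52/17) → (0, -64/17, -50/17)
T4 reflect across z = 0: (3, 45/17, -146/17) → (3, 45/17, 146/17); (0, -64/17, -50/17) → (0, -64/17, 50/17)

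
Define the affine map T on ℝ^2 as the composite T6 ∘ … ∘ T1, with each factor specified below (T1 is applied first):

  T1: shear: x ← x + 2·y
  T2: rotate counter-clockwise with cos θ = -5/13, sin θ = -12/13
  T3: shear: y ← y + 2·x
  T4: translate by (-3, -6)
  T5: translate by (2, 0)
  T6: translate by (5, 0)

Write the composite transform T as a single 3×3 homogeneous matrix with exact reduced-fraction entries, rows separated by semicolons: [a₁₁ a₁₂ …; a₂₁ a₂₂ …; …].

T1 = [1 2 0; 0 1 0; 0 0 1]
T2·T1 = [-5/13 2/13 0; -12/13 -29/13 0; 0 0 1]
T3·…·T1 = [-5/13 2/13 0; -22/13 -25/13 0; 0 0 1]
T4·…·T1 = [-5/13 2/13 -3; -22/13 -25/13 -6; 0 0 1]
T5·…·T1 = [-5/13 2/13 -1; -22/13 -25/13 -6; 0 0 1]
T6·…·T1 = [-5/13 2/13 4; -22/13 -25/13 -6; 0 0 1]

T = [-5/13 2/13 4; -22/13 -25/13 -6; 0 0 1]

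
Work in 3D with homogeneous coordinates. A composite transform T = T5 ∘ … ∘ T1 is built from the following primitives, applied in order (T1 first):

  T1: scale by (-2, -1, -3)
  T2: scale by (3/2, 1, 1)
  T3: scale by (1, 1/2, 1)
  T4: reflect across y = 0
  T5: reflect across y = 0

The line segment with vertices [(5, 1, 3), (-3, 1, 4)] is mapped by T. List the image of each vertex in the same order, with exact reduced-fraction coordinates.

image vertices: (-15, -1/2, -9), (9, -1/2, -12)

T1 scale by (-2, -1, -3): (5, 1, 3) → (-10, -1, -9); (-3, 1, 4) → (6, -1, -12)
T2 scale by (3/2, 1, 1): (-10, -1, -9) → (-15, -1, -9); (6, -1, -12) → (9, -1, -12)
T3 scale by (1, 1/2, 1): (-15, -1, -9) → (-15, -1/2, -9); (9, -1, -12) → (9, -1/2, -12)
T4 reflect across y = 0: (-15, -1/2, -9) → (-15, 1/2, -9); (9, -1/2, -12) → (9, 1/2, -12)
T5 reflect across y = 0: (-15, 1/2, -9) → (-15, -1/2, -9); (9, 1/2, -12) → (9, -1/2, -12)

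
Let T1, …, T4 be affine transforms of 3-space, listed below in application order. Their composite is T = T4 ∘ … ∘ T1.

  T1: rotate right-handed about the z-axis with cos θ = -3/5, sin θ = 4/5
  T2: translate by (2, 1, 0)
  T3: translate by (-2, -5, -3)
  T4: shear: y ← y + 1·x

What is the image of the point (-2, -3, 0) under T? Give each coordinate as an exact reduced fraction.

T1 rotate right-handed about the z-axis with cos θ = -3/5, sin θ = 4/5: (-2, -3, 0) → (18/5, 1/5, 0)
T2 translate by (2, 1, 0): (18/5, 1/5, 0) → (28/5, 6/5, 0)
T3 translate by (-2, -5, -3): (28/5, 6/5, 0) → (18/5, -19/5, -3)
T4 shear: y ← y + 1·x: (18/5, -19/5, -3) → (18/5, -1/5, -3)

T(p) = (18/5, -1/5, -3)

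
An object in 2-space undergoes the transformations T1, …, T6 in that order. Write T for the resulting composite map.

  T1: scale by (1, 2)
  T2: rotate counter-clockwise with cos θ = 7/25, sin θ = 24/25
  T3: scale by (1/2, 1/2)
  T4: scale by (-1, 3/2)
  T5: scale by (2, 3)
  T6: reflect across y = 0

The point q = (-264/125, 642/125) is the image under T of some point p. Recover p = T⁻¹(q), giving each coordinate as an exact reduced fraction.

T1 = [1 0 0; 0 2 0; 0 0 1]
T2·T1 = [7/25 -48/25 0; 24/25 14/25 0; 0 0 1]
T3·…·T1 = [7/50 -24/25 0; 12/25 7/25 0; 0 0 1]
T4·…·T1 = [-7/50 24/25 0; 18/25 21/50 0; 0 0 1]
T5·…·T1 = [-7/25 48/25 0; 54/25 63/50 0; 0 0 1]
T6·…·T1 = [-7/25 48/25 0; -54/25 -63/50 0; 0 0 1]
det M = 9/2; M⁻¹ = [-7/25 -32/75 0; 12/25 -14/225 0; 0 0 1]
M⁻¹ · (-264/125, 642/125)ᵀ = (-8/5, -4/3)ᵀ

p = (-8/5, -4/3)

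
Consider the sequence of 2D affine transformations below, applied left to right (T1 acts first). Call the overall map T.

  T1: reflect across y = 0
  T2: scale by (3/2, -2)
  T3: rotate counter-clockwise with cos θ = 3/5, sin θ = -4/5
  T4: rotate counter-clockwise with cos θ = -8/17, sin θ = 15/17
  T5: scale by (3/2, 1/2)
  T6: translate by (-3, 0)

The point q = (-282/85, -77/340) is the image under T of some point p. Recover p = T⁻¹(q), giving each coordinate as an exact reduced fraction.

T1 = [1 0 0; 0 -1 0; 0 0 1]
T2·T1 = [3/2 0 0; 0 2 0; 0 0 1]
T3·…·T1 = [9/10 8/5 0; -6/5 6/5 0; 0 0 1]
T4·…·T1 = [54/85 -154/85 0; 231/170 72/85 0; 0 0 1]
T5·…·T1 = [81/85 -231/85 0; 231/340 36/85 0; 0 0 1]
T6·…·T1 = [81/85 -231/85 -3; 231/340 36/85 0; 0 0 1]
det M = 9/4; M⁻¹ = [16/85 308/255 48/85; -77/255 36/85 -77/85; 0 0 1]
M⁻¹ · (-282/85, -77/340)ᵀ = (-1/3, 0)ᵀ

p = (-1/3, 0)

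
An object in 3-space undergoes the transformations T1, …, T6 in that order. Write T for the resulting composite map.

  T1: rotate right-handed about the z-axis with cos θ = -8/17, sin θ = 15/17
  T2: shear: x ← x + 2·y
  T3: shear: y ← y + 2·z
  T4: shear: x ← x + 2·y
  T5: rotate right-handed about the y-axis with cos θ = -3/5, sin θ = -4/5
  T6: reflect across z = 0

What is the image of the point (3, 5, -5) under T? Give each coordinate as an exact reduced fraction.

T(p) = (1597/85, -165/17, 1421/85)

T1 rotate right-handed about the z-axis with cos θ = -8/17, sin θ = 15/17: (3, 5, -5) → (-99/17, 5/17, -5)
T2 shear: x ← x + 2·y: (-99/17, 5/17, -5) → (-89/17, 5/17, -5)
T3 shear: y ← y + 2·z: (-89/17, 5/17, -5) → (-89/17, -165/17, -5)
T4 shear: x ← x + 2·y: (-89/17, -165/17, -5) → (-419/17, -165/17, -5)
T5 rotate right-handed about the y-axis with cos θ = -3/5, sin θ = -4/5: (-419/17, -165/17, -5) → (1597/85, -165/17, -1421/85)
T6 reflect across z = 0: (1597/85, -165/17, -1421/85) → (1597/85, -165/17, 1421/85)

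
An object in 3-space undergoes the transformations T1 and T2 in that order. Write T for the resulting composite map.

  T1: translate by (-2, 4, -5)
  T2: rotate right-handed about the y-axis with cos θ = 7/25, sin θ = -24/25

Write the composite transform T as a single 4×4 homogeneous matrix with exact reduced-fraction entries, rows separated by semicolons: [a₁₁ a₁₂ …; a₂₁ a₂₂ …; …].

T = [7/25 0 -24/25 106/25; 0 1 0 4; 24/25 0 7/25 -83/25; 0 0 0 1]

T1 = [1 0 0 -2; 0 1 0 4; 0 0 1 -5; 0 0 0 1]
T2·T1 = [7/25 0 -24/25 106/25; 0 1 0 4; 24/25 0 7/25 -83/25; 0 0 0 1]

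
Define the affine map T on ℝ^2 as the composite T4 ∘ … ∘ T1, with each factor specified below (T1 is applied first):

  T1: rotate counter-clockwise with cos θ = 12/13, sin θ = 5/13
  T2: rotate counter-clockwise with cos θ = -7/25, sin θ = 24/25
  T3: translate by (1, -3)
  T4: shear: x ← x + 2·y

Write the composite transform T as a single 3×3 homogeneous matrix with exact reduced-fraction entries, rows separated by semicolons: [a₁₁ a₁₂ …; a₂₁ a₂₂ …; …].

T1 = [12/13 -5/13 0; 5/13 12/13 0; 0 0 1]
T2·T1 = [-204/325 -253/325 0; 253/325 -204/325 0; 0 0 1]
T3·…·T1 = [-204/325 -253/325 1; 253/325 -204/325 -3; 0 0 1]
T4·…·T1 = [302/325 -661/325 -5; 253/325 -204/325 -3; 0 0 1]

T = [302/325 -661/325 -5; 253/325 -204/325 -3; 0 0 1]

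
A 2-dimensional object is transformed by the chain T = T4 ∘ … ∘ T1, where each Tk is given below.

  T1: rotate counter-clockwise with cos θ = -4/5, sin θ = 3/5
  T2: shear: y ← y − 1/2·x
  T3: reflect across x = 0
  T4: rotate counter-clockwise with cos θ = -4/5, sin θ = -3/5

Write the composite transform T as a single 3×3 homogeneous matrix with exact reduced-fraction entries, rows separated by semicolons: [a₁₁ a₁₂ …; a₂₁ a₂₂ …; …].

T = [-1/25 -39/50 0; -32/25 1/25 0; 0 0 1]

T1 = [-4/5 -3/5 0; 3/5 -4/5 0; 0 0 1]
T2·T1 = [-4/5 -3/5 0; 1 -1/2 0; 0 0 1]
T3·…·T1 = [4/5 3/5 0; 1 -1/2 0; 0 0 1]
T4·…·T1 = [-1/25 -39/50 0; -32/25 1/25 0; 0 0 1]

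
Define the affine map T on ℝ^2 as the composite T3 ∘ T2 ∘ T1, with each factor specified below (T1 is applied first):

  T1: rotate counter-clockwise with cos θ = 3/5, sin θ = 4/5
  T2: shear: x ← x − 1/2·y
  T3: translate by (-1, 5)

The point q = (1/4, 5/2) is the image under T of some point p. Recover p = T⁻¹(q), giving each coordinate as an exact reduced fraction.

p = (-2, -3/2)

T1 = [3/5 -4/5 0; 4/5 3/5 0; 0 0 1]
T2·T1 = [1/5 -11/10 0; 4/5 3/5 0; 0 0 1]
T3·…·T1 = [1/5 -11/10 -1; 4/5 3/5 5; 0 0 1]
det M = 1; M⁻¹ = [3/5 11/10 -49/10; -4/5 1/5 -9/5; 0 0 1]
M⁻¹ · (1/4, 5/2)ᵀ = (-2, -3/2)ᵀ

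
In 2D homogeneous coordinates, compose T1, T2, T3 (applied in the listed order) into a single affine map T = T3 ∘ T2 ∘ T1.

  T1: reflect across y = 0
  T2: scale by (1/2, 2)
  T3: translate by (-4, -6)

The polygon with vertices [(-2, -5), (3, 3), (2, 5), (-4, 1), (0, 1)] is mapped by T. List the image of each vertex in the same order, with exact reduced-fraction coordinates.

image vertices: (-5, 4), (-5/2, -12), (-3, -16), (-6, -8), (-4, -8)

T1 reflect across y = 0: (-2, -5) → (-2, 5); (3, 3) → (3, -3); (2, 5) → (2, -5); (-4, 1) → (-4, -1); (0, 1) → (0, -1)
T2 scale by (1/2, 2): (-2, 5) → (-1, 10); (3, -3) → (3/2, -6); (2, -5) → (1, -10); (-4, -1) → (-2, -2); (0, -1) → (0, -2)
T3 translate by (-4, -6): (-1, 10) → (-5, 4); (3/2, -6) → (-5/2, -12); (1, -10) → (-3, -16); (-2, -2) → (-6, -8); (0, -2) → (-4, -8)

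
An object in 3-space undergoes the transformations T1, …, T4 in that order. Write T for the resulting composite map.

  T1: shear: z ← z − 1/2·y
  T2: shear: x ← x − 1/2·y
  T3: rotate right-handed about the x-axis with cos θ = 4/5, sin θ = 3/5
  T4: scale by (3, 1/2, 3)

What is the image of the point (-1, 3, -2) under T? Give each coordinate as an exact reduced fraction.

T1 shear: z ← z − 1/2·y: (-1, 3, -2) → (-1, 3, -7/2)
T2 shear: x ← x − 1/2·y: (-1, 3, -7/2) → (-5/2, 3, -7/2)
T3 rotate right-handed about the x-axis with cos θ = 4/5, sin θ = 3/5: (-5/2, 3, -7/2) → (-5/2, 9/2, -1)
T4 scale by (3, 1/2, 3): (-5/2, 9/2, -1) → (-15/2, 9/4, -3)

T(p) = (-15/2, 9/4, -3)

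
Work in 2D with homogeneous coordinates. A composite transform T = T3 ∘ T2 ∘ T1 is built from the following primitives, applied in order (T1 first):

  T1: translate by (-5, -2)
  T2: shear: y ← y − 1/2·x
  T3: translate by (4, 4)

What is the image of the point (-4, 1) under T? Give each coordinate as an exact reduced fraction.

T1 translate by (-5, -2): (-4, 1) → (-9, -1)
T2 shear: y ← y − 1/2·x: (-9, -1) → (-9, 7/2)
T3 translate by (4, 4): (-9, 7/2) → (-5, 15/2)

T(p) = (-5, 15/2)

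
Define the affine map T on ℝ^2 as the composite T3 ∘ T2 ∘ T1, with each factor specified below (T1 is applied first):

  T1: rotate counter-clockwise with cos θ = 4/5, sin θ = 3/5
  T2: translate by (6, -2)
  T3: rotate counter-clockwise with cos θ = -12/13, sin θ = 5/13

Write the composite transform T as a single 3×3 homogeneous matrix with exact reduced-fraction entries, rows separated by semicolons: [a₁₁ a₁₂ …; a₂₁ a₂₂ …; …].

T1 = [4/5 -3/5 0; 3/5 4/5 0; 0 0 1]
T2·T1 = [4/5 -3/5 6; 3/5 4/5 -2; 0 0 1]
T3·…·T1 = [-63/65 16/65 -62/13; -16/65 -63/65 54/13; 0 0 1]

T = [-63/65 16/65 -62/13; -16/65 -63/65 54/13; 0 0 1]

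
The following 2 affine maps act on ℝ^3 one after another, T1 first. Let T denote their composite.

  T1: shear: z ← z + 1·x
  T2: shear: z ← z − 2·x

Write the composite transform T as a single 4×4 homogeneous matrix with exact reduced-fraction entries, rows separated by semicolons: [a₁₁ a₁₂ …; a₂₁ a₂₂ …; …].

T = [1 0 0 0; 0 1 0 0; -1 0 1 0; 0 0 0 1]

T1 = [1 0 0 0; 0 1 0 0; 1 0 1 0; 0 0 0 1]
T2·T1 = [1 0 0 0; 0 1 0 0; -1 0 1 0; 0 0 0 1]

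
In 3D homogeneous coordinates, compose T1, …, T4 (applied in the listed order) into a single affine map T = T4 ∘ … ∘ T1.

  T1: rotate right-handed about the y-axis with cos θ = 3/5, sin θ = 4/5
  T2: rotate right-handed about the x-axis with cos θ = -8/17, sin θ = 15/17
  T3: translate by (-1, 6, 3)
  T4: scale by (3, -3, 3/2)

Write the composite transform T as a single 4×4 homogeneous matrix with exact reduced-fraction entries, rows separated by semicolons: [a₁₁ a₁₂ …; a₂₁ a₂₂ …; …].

T = [9/5 0 12/5 -3; -36/17 24/17 27/17 -18; 48/85 45/34 -36/85 9/2; 0 0 0 1]

T1 = [3/5 0 4/5 0; 0 1 0 0; -4/5 0 3/5 0; 0 0 0 1]
T2·T1 = [3/5 0 4/5 0; 12/17 -8/17 -9/17 0; 32/85 15/17 -24/85 0; 0 0 0 1]
T3·…·T1 = [3/5 0 4/5 -1; 12/17 -8/17 -9/17 6; 32/85 15/17 -24/85 3; 0 0 0 1]
T4·…·T1 = [9/5 0 12/5 -3; -36/17 24/17 27/17 -18; 48/85 45/34 -36/85 9/2; 0 0 0 1]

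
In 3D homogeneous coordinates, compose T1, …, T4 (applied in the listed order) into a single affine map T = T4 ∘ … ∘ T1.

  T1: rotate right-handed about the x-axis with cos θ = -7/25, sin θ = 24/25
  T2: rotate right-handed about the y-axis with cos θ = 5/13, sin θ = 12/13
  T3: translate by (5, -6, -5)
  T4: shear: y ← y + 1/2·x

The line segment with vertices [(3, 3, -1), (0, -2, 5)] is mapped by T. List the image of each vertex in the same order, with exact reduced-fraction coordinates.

image vertices: (2948/325, -437/325, -426/65), (629/325, -6027/650, -408/65)

T1 rotate right-handed about the x-axis with cos θ = -7/25, sin θ = 24/25: (3, 3, -1) → (3, 3/25, 79/25); (0, -2, 5) → (0, -106/25, -83/25)
T2 rotate right-handed about the y-axis with cos θ = 5/13, sin θ = 12/13: (3, 3/25, 79/25) → (1323/325, 3/25, -101/65); (0, -106/25, -83/25) → (-996/325, -106/25, -83/65)
T3 translate by (5, -6, -5): (1323/325, 3/25, -101/65) → (2948/325, -147/25, -426/65); (-996/325, -106/25, -83/65) → (629/325, -256/25, -408/65)
T4 shear: y ← y + 1/2·x: (2948/325, -147/25, -426/65) → (2948/325, -437/325, -426/65); (629/325, -256/25, -408/65) → (629/325, -6027/650, -408/65)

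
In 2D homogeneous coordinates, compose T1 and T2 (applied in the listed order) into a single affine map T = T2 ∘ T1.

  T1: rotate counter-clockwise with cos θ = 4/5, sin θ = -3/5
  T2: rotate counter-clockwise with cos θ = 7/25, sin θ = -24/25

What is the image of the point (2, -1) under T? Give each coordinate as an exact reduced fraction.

T(p) = (-41/25, -38/25)

T1 rotate counter-clockwise with cos θ = 4/5, sin θ = -3/5: (2, -1) → (1, -2)
T2 rotate counter-clockwise with cos θ = 7/25, sin θ = -24/25: (1, -2) → (-41/25, -38/25)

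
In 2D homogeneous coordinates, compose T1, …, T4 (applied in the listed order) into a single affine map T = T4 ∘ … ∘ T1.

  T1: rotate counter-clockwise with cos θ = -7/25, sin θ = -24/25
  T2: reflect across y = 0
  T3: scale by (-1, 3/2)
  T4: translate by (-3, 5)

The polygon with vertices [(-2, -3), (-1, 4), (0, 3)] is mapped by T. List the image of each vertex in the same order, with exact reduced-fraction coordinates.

image vertices: (-17/25, 43/50), (-178/25, 131/25), (-147/25, 313/50)

T1 rotate counter-clockwise with cos θ = -7/25, sin θ = -24/25: (-2, -3) → (-58/25, 69/25); (-1, 4) → (103/25, -4/25); (0, 3) → (72/25, -21/25)
T2 reflect across y = 0: (-58/25, 69/25) → (-58/25, -69/25); (103/25, -4/25) → (103/25, 4/25); (72/25, -21/25) → (72/25, 21/25)
T3 scale by (-1, 3/2): (-58/25, -69/25) → (58/25, -207/50); (103/25, 4/25) → (-103/25, 6/25); (72/25, 21/25) → (-72/25, 63/50)
T4 translate by (-3, 5): (58/25, -207/50) → (-17/25, 43/50); (-103/25, 6/25) → (-178/25, 131/25); (-72/25, 63/50) → (-147/25, 313/50)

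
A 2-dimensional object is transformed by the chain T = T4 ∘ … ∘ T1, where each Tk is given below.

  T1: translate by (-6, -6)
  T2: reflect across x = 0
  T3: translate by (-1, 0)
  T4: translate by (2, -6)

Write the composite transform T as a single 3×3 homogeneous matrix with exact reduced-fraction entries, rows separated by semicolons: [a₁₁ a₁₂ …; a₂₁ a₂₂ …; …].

T1 = [1 0 -6; 0 1 -6; 0 0 1]
T2·T1 = [-1 0 6; 0 1 -6; 0 0 1]
T3·…·T1 = [-1 0 5; 0 1 -6; 0 0 1]
T4·…·T1 = [-1 0 7; 0 1 -12; 0 0 1]

T = [-1 0 7; 0 1 -12; 0 0 1]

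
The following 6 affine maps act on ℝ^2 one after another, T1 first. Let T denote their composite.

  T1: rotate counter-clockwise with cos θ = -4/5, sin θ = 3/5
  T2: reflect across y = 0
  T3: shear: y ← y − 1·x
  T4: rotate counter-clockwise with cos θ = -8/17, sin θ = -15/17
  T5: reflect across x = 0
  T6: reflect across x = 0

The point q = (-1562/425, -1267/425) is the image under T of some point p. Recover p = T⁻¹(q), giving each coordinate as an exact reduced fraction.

T1 = [-4/5 -3/5 0; 3/5 -4/5 0; 0 0 1]
T2·T1 = [-4/5 -3/5 0; -3/5 4/5 0; 0 0 1]
T3·…·T1 = [-4/5 -3/5 0; 1/5 7/5 0; 0 0 1]
T4·…·T1 = [47/85 129/85 0; 52/85 -11/85 0; 0 0 1]
T5·…·T1 = [-47/85 -129/85 0; 52/85 -11/85 0; 0 0 1]
T6·…·T1 = [47/85 129/85 0; 52/85 -11/85 0; 0 0 1]
det M = -1; M⁻¹ = [11/85 129/85 0; 52/85 -47/85 0; 0 0 1]
M⁻¹ · (-1562/425, -1267/425)ᵀ = (-5, -3/5)ᵀ

p = (-5, -3/5)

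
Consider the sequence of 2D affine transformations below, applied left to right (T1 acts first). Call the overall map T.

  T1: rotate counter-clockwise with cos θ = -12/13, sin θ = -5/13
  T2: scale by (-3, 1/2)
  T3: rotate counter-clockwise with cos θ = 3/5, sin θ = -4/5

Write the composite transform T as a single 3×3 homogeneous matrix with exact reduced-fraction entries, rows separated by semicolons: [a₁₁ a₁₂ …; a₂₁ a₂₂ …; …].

T = [98/65 -69/65 0; -303/130 42/65 0; 0 0 1]

T1 = [-12/13 5/13 0; -5/13 -12/13 0; 0 0 1]
T2·T1 = [36/13 -15/13 0; -5/26 -6/13 0; 0 0 1]
T3·…·T1 = [98/65 -69/65 0; -303/130 42/65 0; 0 0 1]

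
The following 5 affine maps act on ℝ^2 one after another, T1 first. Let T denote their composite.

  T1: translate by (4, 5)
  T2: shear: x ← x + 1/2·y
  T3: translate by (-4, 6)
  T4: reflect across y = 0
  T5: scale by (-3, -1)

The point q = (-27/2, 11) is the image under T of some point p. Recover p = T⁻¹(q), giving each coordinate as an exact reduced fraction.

T1 = [1 0 4; 0 1 5; 0 0 1]
T2·T1 = [1 1/2 13/2; 0 1 5; 0 0 1]
T3·…·T1 = [1 1/2 5/2; 0 1 11; 0 0 1]
T4·…·T1 = [1 1/2 5/2; 0 -1 -11; 0 0 1]
T5·…·T1 = [-3 -3/2 -15/2; 0 1 11; 0 0 1]
det M = -3; M⁻¹ = [-1/3 -1/2 3; 0 1 -11; 0 0 1]
M⁻¹ · (-27/2, 11)ᵀ = (2, 0)ᵀ

p = (2, 0)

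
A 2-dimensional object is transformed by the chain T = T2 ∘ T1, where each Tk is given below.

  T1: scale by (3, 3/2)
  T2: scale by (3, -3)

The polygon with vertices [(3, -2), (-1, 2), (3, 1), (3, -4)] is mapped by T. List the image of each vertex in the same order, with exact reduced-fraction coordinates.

T1 scale by (3, 3/2): (3, -2) → (9, -3); (-1, 2) → (-3, 3); (3, 1) → (9, 3/2); (3, -4) → (9, -6)
T2 scale by (3, -3): (9, -3) → (27, 9); (-3, 3) → (-9, -9); (9, 3/2) → (27, -9/2); (9, -6) → (27, 18)

image vertices: (27, 9), (-9, -9), (27, -9/2), (27, 18)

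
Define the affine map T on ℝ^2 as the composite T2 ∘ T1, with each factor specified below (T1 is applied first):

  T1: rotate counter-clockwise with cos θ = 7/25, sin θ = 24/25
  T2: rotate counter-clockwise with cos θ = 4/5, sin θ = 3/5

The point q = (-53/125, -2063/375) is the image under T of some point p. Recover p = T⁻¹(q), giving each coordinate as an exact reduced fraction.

T1 = [7/25 -24/25 0; 24/25 7/25 0; 0 0 1]
T2·T1 = [-44/125 -117/125 0; 117/125 -44/125 0; 0 0 1]
det M = 1; M⁻¹ = [-44/125 117/125 0; -117/125 -44/125 0; 0 0 1]
M⁻¹ · (-53/125, -2063/375)ᵀ = (-5, 7/3)ᵀ

p = (-5, 7/3)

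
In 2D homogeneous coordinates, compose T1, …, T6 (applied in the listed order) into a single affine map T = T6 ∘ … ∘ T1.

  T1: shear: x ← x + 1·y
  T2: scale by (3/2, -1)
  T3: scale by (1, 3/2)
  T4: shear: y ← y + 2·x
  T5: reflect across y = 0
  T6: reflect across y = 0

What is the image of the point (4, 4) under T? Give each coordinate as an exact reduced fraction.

T1 shear: x ← x + 1·y: (4, 4) → (8, 4)
T2 scale by (3/2, -1): (8, 4) → (12, -4)
T3 scale by (1, 3/2): (12, -4) → (12, -6)
T4 shear: y ← y + 2·x: (12, -6) → (12, 18)
T5 reflect across y = 0: (12, 18) → (12, -18)
T6 reflect across y = 0: (12, -18) → (12, 18)

T(p) = (12, 18)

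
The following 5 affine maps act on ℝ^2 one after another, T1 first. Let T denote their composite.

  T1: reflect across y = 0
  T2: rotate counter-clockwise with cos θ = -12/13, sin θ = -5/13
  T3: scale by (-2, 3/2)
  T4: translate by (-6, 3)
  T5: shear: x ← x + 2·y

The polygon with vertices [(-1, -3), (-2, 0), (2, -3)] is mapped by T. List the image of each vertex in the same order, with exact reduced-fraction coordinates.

image vertices: (-147/13, -15/26), (-18/13, 54/13), (-120/13, -30/13)

T1 reflect across y = 0: (-1, -3) → (-1, 3); (-2, 0) → (-2, 0); (2, -3) → (2, 3)
T2 rotate counter-clockwise with cos θ = -12/13, sin θ = -5/13: (-1, 3) → (27/13, -31/13); (-2, 0) → (24/13, 10/13); (2, 3) → (-9/13, -46/13)
T3 scale by (-2, 3/2): (27/13, -31/13) → (-54/13, -93/26); (24/13, 10/13) → (-48/13, 15/13); (-9/13, -46/13) → (18/13, -69/13)
T4 translate by (-6, 3): (-54/13, -93/26) → (-132/13, -15/26); (-48/13, 15/13) → (-126/13, 54/13); (18/13, -69/13) → (-60/13, -30/13)
T5 shear: x ← x + 2·y: (-132/13, -15/26) → (-147/13, -15/26); (-126/13, 54/13) → (-18/13, 54/13); (-60/13, -30/13) → (-120/13, -30/13)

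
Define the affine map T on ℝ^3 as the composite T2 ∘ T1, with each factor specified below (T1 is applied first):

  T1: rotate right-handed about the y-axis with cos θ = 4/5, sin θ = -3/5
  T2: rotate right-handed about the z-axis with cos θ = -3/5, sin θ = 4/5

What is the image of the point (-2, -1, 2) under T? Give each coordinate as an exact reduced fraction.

T1 rotate right-handed about the y-axis with cos θ = 4/5, sin θ = -3/5: (-2, -1, 2) → (-14/5, -1, 2/5)
T2 rotate right-handed about the z-axis with cos θ = -3/5, sin θ = 4/5: (-14/5, -1, 2/5) → (62/25, -41/25, 2/5)

T(p) = (62/25, -41/25, 2/5)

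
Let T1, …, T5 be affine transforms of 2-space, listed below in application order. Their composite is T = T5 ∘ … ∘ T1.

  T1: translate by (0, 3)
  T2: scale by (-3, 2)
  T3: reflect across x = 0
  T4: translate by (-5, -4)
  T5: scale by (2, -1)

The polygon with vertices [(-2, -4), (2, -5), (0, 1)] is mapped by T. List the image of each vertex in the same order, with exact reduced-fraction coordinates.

T1 translate by (0, 3): (-2, -4) → (-2, -1); (2, -5) → (2, -2); (0, 1) → (0, 4)
T2 scale by (-3, 2): (-2, -1) → (6, -2); (2, -2) → (-6, -4); (0, 4) → (0, 8)
T3 reflect across x = 0: (6, -2) → (-6, -2); (-6, -4) → (6, -4); (0, 8) → (0, 8)
T4 translate by (-5, -4): (-6, -2) → (-11, -6); (6, -4) → (1, -8); (0, 8) → (-5, 4)
T5 scale by (2, -1): (-11, -6) → (-22, 6); (1, -8) → (2, 8); (-5, 4) → (-10, -4)

image vertices: (-22, 6), (2, 8), (-10, -4)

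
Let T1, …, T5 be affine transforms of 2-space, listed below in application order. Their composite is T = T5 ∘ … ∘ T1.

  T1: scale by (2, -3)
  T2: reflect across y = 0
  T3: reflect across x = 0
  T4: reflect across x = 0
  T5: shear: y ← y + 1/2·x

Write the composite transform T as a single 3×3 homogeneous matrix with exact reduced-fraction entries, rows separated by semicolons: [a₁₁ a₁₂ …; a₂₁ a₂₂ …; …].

T = [2 0 0; 1 3 0; 0 0 1]

T1 = [2 0 0; 0 -3 0; 0 0 1]
T2·T1 = [2 0 0; 0 3 0; 0 0 1]
T3·…·T1 = [-2 0 0; 0 3 0; 0 0 1]
T4·…·T1 = [2 0 0; 0 3 0; 0 0 1]
T5·…·T1 = [2 0 0; 1 3 0; 0 0 1]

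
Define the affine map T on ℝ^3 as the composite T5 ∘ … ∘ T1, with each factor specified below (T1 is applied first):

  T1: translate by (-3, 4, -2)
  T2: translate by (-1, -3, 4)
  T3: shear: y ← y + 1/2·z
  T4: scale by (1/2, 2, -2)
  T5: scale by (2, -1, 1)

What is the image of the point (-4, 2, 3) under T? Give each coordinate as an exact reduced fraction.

T1 translate by (-3, 4, -2): (-4, 2, 3) → (-7, 6, 1)
T2 translate by (-1, -3, 4): (-7, 6, 1) → (-8, 3, 5)
T3 shear: y ← y + 1/2·z: (-8, 3, 5) → (-8, 11/2, 5)
T4 scale by (1/2, 2, -2): (-8, 11/2, 5) → (-4, 11, -10)
T5 scale by (2, -1, 1): (-4, 11, -10) → (-8, -11, -10)

T(p) = (-8, -11, -10)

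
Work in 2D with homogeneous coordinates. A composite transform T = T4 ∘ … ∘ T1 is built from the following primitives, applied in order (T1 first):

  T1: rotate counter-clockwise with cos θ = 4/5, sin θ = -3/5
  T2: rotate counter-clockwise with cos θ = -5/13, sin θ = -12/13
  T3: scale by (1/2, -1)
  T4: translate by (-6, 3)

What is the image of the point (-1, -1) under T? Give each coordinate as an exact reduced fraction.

T1 rotate counter-clockwise with cos θ = 4/5, sin θ = -3/5: (-1, -1) → (-7/5, -1/5)
T2 rotate counter-clockwise with cos θ = -5/13, sin θ = -12/13: (-7/5, -1/5) → (23/65, 89/65)
T3 scale by (1/2, -1): (23/65, 89/65) → (23/130, -89/65)
T4 translate by (-6, 3): (23/130, -89/65) → (-757/130, 106/65)

T(p) = (-757/130, 106/65)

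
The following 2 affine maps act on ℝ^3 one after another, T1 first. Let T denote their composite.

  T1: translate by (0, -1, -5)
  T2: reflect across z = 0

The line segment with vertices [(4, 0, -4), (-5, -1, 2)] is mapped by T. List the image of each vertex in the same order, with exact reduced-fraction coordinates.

T1 translate by (0, -1, -5): (4, 0, -4) → (4, -1, -9); (-5, -1, 2) → (-5, -2, -3)
T2 reflect across z = 0: (4, -1, -9) → (4, -1, 9); (-5, -2, -3) → (-5, -2, 3)

image vertices: (4, -1, 9), (-5, -2, 3)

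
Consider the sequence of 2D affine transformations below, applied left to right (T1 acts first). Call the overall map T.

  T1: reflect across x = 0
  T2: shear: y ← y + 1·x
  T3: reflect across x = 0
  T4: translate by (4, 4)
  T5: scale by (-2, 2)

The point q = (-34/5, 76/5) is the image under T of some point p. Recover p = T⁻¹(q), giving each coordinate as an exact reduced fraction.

p = (-3/5, 3)

T1 = [-1 0 0; 0 1 0; 0 0 1]
T2·T1 = [-1 0 0; -1 1 0; 0 0 1]
T3·…·T1 = [1 0 0; -1 1 0; 0 0 1]
T4·…·T1 = [1 0 4; -1 1 4; 0 0 1]
T5·…·T1 = [-2 0 -8; -2 2 8; 0 0 1]
det M = -4; M⁻¹ = [-1/2 0 -4; -1/2 1/2 -8; 0 0 1]
M⁻¹ · (-34/5, 76/5)ᵀ = (-3/5, 3)ᵀ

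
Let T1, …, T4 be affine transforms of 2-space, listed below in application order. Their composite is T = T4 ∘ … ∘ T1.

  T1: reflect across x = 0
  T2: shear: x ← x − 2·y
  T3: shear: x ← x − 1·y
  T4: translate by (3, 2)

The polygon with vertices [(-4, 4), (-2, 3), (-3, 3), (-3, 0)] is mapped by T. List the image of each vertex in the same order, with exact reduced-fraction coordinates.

T1 reflect across x = 0: (-4, 4) → (4, 4); (-2, 3) → (2, 3); (-3, 3) → (3, 3); (-3, 0) → (3, 0)
T2 shear: x ← x − 2·y: (4, 4) → (-4, 4); (2, 3) → (-4, 3); (3, 3) → (-3, 3); (3, 0) → (3, 0)
T3 shear: x ← x − 1·y: (-4, 4) → (-8, 4); (-4, 3) → (-7, 3); (-3, 3) → (-6, 3); (3, 0) → (3, 0)
T4 translate by (3, 2): (-8, 4) → (-5, 6); (-7, 3) → (-4, 5); (-6, 3) → (-3, 5); (3, 0) → (6, 2)

image vertices: (-5, 6), (-4, 5), (-3, 5), (6, 2)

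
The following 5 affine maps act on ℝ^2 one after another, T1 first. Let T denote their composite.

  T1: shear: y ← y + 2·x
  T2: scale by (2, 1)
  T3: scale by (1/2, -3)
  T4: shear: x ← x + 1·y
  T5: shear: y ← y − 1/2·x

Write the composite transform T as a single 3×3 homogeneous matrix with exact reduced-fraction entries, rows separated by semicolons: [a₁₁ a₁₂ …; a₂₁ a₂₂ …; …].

T1 = [1 0 0; 2 1 0; 0 0 1]
T2·T1 = [2 0 0; 2 1 0; 0 0 1]
T3·…·T1 = [1 0 0; -6 -3 0; 0 0 1]
T4·…·T1 = [-5 -3 0; -6 -3 0; 0 0 1]
T5·…·T1 = [-5 -3 0; -7/2 -3/2 0; 0 0 1]

T = [-5 -3 0; -7/2 -3/2 0; 0 0 1]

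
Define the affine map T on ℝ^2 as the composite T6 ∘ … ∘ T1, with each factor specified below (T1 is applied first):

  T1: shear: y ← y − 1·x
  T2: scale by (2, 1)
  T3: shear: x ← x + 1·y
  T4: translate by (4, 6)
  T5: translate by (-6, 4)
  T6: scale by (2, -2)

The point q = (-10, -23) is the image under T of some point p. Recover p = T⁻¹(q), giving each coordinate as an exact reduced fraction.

T1 = [1 0 0; -1 1 0; 0 0 1]
T2·T1 = [2 0 0; -1 1 0; 0 0 1]
T3·…·T1 = [1 1 0; -1 1 0; 0 0 1]
T4·…·T1 = [1 1 4; -1 1 6; 0 0 1]
T5·…·T1 = [1 1 -2; -1 1 10; 0 0 1]
T6·…·T1 = [2 2 -4; 2 -2 -20; 0 0 1]
det M = -8; M⁻¹ = [1/4 1/4 6; 1/4 -1/4 -4; 0 0 1]
M⁻¹ · (-10, -23)ᵀ = (-9/4, -3/4)ᵀ

p = (-9/4, -3/4)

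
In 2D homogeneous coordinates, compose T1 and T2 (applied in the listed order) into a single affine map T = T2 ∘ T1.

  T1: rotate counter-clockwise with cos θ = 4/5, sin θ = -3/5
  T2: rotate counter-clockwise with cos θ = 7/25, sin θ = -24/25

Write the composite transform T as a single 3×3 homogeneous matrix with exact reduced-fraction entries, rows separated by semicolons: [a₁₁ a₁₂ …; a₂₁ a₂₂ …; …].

T = [-44/125 117/125 0; -117/125 -44/125 0; 0 0 1]

T1 = [4/5 3/5 0; -3/5 4/5 0; 0 0 1]
T2·T1 = [-44/125 117/125 0; -117/125 -44/125 0; 0 0 1]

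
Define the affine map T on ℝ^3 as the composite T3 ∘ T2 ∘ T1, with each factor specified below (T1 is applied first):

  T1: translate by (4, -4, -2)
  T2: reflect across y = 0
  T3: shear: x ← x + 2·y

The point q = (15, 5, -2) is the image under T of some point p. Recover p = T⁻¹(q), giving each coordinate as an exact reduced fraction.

p = (1, -1, 0)

T1 = [1 0 0 4; 0 1 0 -4; 0 0 1 -2; 0 0 0 1]
T2·T1 = [1 0 0 4; 0 -1 0 4; 0 0 1 -2; 0 0 0 1]
T3·…·T1 = [1 -2 0 12; 0 -1 0 4; 0 0 1 -2; 0 0 0 1]
det M = -1; M⁻¹ = [1 -2 0 -4; 0 -1 0 4; 0 0 1 2; 0 0 0 1]
M⁻¹ · (15, 5, -2)ᵀ = (1, -1, 0)ᵀ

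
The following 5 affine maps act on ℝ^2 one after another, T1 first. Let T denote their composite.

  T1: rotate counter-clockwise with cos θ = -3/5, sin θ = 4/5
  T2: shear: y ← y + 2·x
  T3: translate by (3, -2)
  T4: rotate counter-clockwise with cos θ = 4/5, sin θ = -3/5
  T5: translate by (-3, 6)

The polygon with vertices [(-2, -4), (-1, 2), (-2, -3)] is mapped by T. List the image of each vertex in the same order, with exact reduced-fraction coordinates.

T1 rotate counter-clockwise with cos θ = -3/5, sin θ = 4/5: (-2, -4) → (22/5, 4/5); (-1, 2) → (-1, -2); (-2, -3) → (18/5, 1/5)
T2 shear: y ← y + 2·x: (22/5, 4/5) → (22/5, 48/5); (-1, -2) → (-1, -4); (18/5, 1/5) → (18/5, 37/5)
T3 translate by (3, -2): (22/5, 48/5) → (37/5, 38/5); (-1, -4) → (2, -6); (18/5, 37/5) → (33/5, 27/5)
T4 rotate counter-clockwise with cos θ = 4/5, sin θ = -3/5: (37/5, 38/5) → (262/25, 41/25); (2, -6) → (-2, -6); (33/5, 27/5) → (213/25, 9/25)
T5 translate by (-3, 6): (262/25, 41/25) → (187/25, 191/25); (-2, -6) → (-5, 0); (213/25, 9/25) → (138/25, 159/25)

image vertices: (187/25, 191/25), (-5, 0), (138/25, 159/25)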